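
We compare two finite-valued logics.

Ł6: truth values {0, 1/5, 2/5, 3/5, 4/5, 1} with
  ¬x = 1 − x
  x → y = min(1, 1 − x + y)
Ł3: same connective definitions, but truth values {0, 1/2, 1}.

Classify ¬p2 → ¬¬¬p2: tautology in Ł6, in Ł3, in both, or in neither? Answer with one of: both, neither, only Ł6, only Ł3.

In Ł6: every assignment gives 1 — tautology.
In Ł3: every assignment gives 1 — tautology.

both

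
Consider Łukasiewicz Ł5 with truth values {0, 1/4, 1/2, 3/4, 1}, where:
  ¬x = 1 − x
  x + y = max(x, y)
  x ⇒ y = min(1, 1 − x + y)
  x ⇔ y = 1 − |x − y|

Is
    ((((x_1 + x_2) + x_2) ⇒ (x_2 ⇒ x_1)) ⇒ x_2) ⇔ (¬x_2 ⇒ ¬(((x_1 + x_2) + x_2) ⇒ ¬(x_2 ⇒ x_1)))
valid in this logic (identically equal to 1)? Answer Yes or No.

Counterexample: take x_1 = 0, x_2 = 3/4.
x_1 + x_2 = 0 + 3/4 = 3/4
(x_1 + x_2) + x_2 = 3/4 + 3/4 = 3/4
x_2 ⇒ x_1 = 3/4 ⇒ 0 = 1/4
((x_1 + x_2) + x_2) ⇒ (x_2 ⇒ x_1) = 3/4 ⇒ 1/4 = 1/2
(((x_1 + x_2) + x_2) ⇒ (x_2 ⇒ x_1)) ⇒ x_2 = 1/2 ⇒ 3/4 = 1
¬x_2 = ¬3/4 = 1/4
x_1 + x_2 = 0 + 3/4 = 3/4
(x_1 + x_2) + x_2 = 3/4 + 3/4 = 3/4
x_2 ⇒ x_1 = 3/4 ⇒ 0 = 1/4
¬(x_2 ⇒ x_1) = ¬1/4 = 3/4
((x_1 + x_2) + x_2) ⇒ ¬(x_2 ⇒ x_1) = 3/4 ⇒ 3/4 = 1
¬(((x_1 + x_2) + x_2) ⇒ ¬(x_2 ⇒ x_1)) = ¬1 = 0
¬x_2 ⇒ ¬(((x_1 + x_2) + x_2) ⇒ ¬(x_2 ⇒ x_1)) = 1/4 ⇒ 0 = 3/4
((((x_1 + x_2) + x_2) ⇒ (x_2 ⇒ x_1)) ⇒ x_2) ⇔ (¬x_2 ⇒ ¬(((x_1 + x_2) + x_2) ⇒ ¬(x_2 ⇒ x_1))) = 1 ⇔ 3/4 = 3/4
This gives 3/4 ≠ 1.

No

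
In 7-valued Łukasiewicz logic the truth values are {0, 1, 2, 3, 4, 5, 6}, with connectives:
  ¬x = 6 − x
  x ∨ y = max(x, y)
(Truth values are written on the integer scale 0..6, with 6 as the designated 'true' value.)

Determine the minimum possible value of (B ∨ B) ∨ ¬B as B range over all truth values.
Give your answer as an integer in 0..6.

3

Take B = 3:
B ∨ B = 3 ∨ 3 = 3
¬B = ¬3 = 3
(B ∨ B) ∨ ¬B = 3 ∨ 3 = 3
No assignment yields a value below 3, so this is the minimum.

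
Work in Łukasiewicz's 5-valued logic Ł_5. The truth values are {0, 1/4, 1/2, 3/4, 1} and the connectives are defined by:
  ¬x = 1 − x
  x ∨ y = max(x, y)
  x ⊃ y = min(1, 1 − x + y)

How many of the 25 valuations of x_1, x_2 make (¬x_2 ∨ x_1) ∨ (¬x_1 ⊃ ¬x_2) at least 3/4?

value 1: 15 assignments (counts)
value 3/4: 4 assignments (counts)
value 1/2: 3 assignments
value 1/4: 2 assignments
value 0: 1 assignment
So 19 of the 25 assignments meet the threshold.

19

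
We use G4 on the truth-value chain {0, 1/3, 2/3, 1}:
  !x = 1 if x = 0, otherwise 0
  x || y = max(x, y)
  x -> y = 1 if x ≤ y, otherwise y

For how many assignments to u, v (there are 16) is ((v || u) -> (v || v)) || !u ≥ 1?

u = 0, v = 0 ↦ 1  ≥
u = 0, v = 1/3 ↦ 1  ≥
u = 0, v = 2/3 ↦ 1  ≥
u = 0, v = 1 ↦ 1  ≥
u = 1/3, v = 0 ↦ 0  <
u = 1/3, v = 1/3 ↦ 1  ≥
u = 1/3, v = 2/3 ↦ 1  ≥
u = 1/3, v = 1 ↦ 1  ≥
u = 2/3, v = 0 ↦ 0  <
u = 2/3, v = 1/3 ↦ 1/3  <
u = 2/3, v = 2/3 ↦ 1  ≥
u = 2/3, v = 1 ↦ 1  ≥
u = 1, v = 0 ↦ 0  <
u = 1, v = 1/3 ↦ 1/3  <
u = 1, v = 2/3 ↦ 2/3  <
u = 1, v = 1 ↦ 1  ≥
So 10 of the 16 assignments meet the threshold.

10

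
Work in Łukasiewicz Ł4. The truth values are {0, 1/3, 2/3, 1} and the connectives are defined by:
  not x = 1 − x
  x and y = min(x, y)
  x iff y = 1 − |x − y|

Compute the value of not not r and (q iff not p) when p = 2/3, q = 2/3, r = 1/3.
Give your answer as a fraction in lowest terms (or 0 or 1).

1/3

not r = not 1/3 = 2/3
not not r = not 2/3 = 1/3
not p = not 2/3 = 1/3
q iff not p = 2/3 iff 1/3 = 2/3
not not r and (q iff not p) = 1/3 and 2/3 = 1/3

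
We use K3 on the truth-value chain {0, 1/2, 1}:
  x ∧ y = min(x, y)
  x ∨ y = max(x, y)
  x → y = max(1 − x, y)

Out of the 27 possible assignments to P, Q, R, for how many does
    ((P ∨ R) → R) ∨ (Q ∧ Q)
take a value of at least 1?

value 1: 17 assignments (counts)
value 1/2: 9 assignments
value 0: 1 assignment
So 17 of the 27 assignments meet the threshold.

17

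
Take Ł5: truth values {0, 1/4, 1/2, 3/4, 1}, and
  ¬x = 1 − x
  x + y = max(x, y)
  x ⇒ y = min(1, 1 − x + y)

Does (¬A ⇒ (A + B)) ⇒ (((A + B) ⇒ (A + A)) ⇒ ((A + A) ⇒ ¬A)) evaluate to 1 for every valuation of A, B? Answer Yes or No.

Counterexample: take A = 3/4, B = 0.
¬A = ¬3/4 = 1/4
A + B = 3/4 + 0 = 3/4
¬A ⇒ (A + B) = 1/4 ⇒ 3/4 = 1
A + B = 3/4 + 0 = 3/4
A + A = 3/4 + 3/4 = 3/4
(A + B) ⇒ (A + A) = 3/4 ⇒ 3/4 = 1
A + A = 3/4 + 3/4 = 3/4
¬A = ¬3/4 = 1/4
(A + A) ⇒ ¬A = 3/4 ⇒ 1/4 = 1/2
((A + B) ⇒ (A + A)) ⇒ ((A + A) ⇒ ¬A) = 1 ⇒ 1/2 = 1/2
(¬A ⇒ (A + B)) ⇒ (((A + B) ⇒ (A + A)) ⇒ ((A + A) ⇒ ¬A)) = 1 ⇒ 1/2 = 1/2
This gives 1/2 ≠ 1.

No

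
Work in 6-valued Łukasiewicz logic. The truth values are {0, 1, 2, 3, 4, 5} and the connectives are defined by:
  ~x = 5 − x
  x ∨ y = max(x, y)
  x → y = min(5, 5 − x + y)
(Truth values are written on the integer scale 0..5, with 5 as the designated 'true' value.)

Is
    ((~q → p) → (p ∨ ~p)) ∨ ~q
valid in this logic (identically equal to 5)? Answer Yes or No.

No

Counterexample: take p = 1, q = 4.
~q = ~4 = 1
~q → p = 1 → 1 = 5
~p = ~1 = 4
p ∨ ~p = 1 ∨ 4 = 4
(~q → p) → (p ∨ ~p) = 5 → 4 = 4
~q = ~4 = 1
((~q → p) → (p ∨ ~p)) ∨ ~q = 4 ∨ 1 = 4
This gives 4 ≠ 5.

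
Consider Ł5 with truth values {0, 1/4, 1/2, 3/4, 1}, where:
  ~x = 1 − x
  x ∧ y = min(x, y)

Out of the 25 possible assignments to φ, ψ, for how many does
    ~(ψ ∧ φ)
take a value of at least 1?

9

value 1: 9 assignments (counts)
value 3/4: 7 assignments
value 1/2: 5 assignments
value 1/4: 3 assignments
value 0: 1 assignment
So 9 of the 25 assignments meet the threshold.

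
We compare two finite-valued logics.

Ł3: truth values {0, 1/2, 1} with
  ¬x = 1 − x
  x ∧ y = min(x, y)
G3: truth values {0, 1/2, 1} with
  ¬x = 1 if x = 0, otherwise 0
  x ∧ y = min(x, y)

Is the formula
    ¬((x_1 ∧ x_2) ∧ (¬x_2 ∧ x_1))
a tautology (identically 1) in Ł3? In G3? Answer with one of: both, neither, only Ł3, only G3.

In Ł3: at x_1 = 1/2, x_2 = 1/2 the value is 1/2 — not a tautology.
In G3: every assignment gives 1 — tautology.

only G3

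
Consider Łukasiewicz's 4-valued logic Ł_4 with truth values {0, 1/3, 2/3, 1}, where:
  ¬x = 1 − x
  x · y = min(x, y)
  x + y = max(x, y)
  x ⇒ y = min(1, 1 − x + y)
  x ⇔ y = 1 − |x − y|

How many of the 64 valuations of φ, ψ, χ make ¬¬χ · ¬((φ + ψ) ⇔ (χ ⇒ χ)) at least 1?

1

value 1: 1 assignment (counts)
value 2/3: 7 assignments
value 1/3: 19 assignments
value 0: 37 assignments
So 1 of the 64 assignments meets the threshold.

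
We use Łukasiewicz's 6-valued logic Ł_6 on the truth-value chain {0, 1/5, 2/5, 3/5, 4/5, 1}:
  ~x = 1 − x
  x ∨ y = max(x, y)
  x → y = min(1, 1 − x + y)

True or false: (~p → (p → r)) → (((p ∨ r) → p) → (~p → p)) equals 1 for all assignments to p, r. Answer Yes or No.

No

Counterexample: take p = 0, r = 0.
~p = ~0 = 1
p → r = 0 → 0 = 1
~p → (p → r) = 1 → 1 = 1
p ∨ r = 0 ∨ 0 = 0
(p ∨ r) → p = 0 → 0 = 1
~p = ~0 = 1
~p → p = 1 → 0 = 0
((p ∨ r) → p) → (~p → p) = 1 → 0 = 0
(~p → (p → r)) → (((p ∨ r) → p) → (~p → p)) = 1 → 0 = 0
This gives 0 ≠ 1.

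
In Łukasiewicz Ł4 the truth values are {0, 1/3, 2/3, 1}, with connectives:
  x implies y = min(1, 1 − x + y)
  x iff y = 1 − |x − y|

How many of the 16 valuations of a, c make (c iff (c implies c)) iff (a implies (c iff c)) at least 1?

a = 0, c = 0 ↦ 0  <
a = 0, c = 1/3 ↦ 1/3  <
a = 0, c = 2/3 ↦ 2/3  <
a = 0, c = 1 ↦ 1  ≥
a = 1/3, c = 0 ↦ 0  <
a = 1/3, c = 1/3 ↦ 1/3  <
a = 1/3, c = 2/3 ↦ 2/3  <
a = 1/3, c = 1 ↦ 1  ≥
a = 2/3, c = 0 ↦ 0  <
a = 2/3, c = 1/3 ↦ 1/3  <
a = 2/3, c = 2/3 ↦ 2/3  <
a = 2/3, c = 1 ↦ 1  ≥
a = 1, c = 0 ↦ 0  <
a = 1, c = 1/3 ↦ 1/3  <
a = 1, c = 2/3 ↦ 2/3  <
a = 1, c = 1 ↦ 1  ≥
So 4 of the 16 assignments meet the threshold.

4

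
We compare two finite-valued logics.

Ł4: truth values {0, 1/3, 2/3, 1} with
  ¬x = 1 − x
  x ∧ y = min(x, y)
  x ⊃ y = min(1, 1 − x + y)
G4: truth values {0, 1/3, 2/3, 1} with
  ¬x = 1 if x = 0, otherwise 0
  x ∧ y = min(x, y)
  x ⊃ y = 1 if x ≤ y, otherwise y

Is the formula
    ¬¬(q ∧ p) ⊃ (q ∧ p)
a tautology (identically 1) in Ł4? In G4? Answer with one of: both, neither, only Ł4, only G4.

In Ł4: every assignment gives 1 — tautology.
In G4: at p = 1/3, q = 1/3 the value is 1/3 — not a tautology.

only Ł4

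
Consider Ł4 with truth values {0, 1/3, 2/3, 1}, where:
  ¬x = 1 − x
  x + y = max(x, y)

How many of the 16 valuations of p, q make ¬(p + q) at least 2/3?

p = 0, q = 0 ↦ 1  ≥
p = 0, q = 1/3 ↦ 2/3  ≥
p = 0, q = 2/3 ↦ 1/3  <
p = 0, q = 1 ↦ 0  <
p = 1/3, q = 0 ↦ 2/3  ≥
p = 1/3, q = 1/3 ↦ 2/3  ≥
p = 1/3, q = 2/3 ↦ 1/3  <
p = 1/3, q = 1 ↦ 0  <
p = 2/3, q = 0 ↦ 1/3  <
p = 2/3, q = 1/3 ↦ 1/3  <
p = 2/3, q = 2/3 ↦ 1/3  <
p = 2/3, q = 1 ↦ 0  <
p = 1, q = 0 ↦ 0  <
p = 1, q = 1/3 ↦ 0  <
p = 1, q = 2/3 ↦ 0  <
p = 1, q = 1 ↦ 0  <
So 4 of the 16 assignments meet the threshold.

4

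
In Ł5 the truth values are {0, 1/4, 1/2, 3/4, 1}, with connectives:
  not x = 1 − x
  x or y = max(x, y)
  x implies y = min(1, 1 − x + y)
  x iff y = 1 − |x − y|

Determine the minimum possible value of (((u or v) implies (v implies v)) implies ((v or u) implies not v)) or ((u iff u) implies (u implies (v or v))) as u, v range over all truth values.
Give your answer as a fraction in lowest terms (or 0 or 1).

Take u = 1, v = 1/2:
u or v = 1 or 1/2 = 1
v implies v = 1/2 implies 1/2 = 1
(u or v) implies (v implies v) = 1 implies 1 = 1
v or u = 1/2 or 1 = 1
not v = not 1/2 = 1/2
(v or u) implies not v = 1 implies 1/2 = 1/2
((u or v) implies (v implies v)) implies ((v or u) implies not v) = 1 implies 1/2 = 1/2
u iff u = 1 iff 1 = 1
v or v = 1/2 or 1/2 = 1/2
u implies (v or v) = 1 implies 1/2 = 1/2
(u iff u) implies (u implies (v or v)) = 1 implies 1/2 = 1/2
(((u or v) implies (v implies v)) implies ((v or u) implies not v)) or ((u iff u) implies (u implies (v or v))) = 1/2 or 1/2 = 1/2
No assignment yields a value below 1/2, so this is the minimum.

1/2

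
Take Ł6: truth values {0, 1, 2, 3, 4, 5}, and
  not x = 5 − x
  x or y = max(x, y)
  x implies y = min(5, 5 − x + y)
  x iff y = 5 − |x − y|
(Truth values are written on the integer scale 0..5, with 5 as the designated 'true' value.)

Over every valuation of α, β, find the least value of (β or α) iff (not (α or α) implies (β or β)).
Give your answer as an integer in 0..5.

3

Take α = 2, β = 2:
β or α = 2 or 2 = 2
α or α = 2 or 2 = 2
not (α or α) = not 2 = 3
β or β = 2 or 2 = 2
not (α or α) implies (β or β) = 3 implies 2 = 4
(β or α) iff (not (α or α) implies (β or β)) = 2 iff 4 = 3
No assignment yields a value below 3, so this is the minimum.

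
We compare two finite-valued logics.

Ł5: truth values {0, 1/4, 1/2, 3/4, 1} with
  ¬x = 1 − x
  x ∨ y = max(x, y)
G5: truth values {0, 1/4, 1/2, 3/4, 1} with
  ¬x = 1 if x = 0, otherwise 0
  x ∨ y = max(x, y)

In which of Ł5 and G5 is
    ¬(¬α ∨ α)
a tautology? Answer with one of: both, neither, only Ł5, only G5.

In Ł5: at α = 0 the value is 0 — not a tautology.
In G5: at α = 0 the value is 0 — not a tautology.

neither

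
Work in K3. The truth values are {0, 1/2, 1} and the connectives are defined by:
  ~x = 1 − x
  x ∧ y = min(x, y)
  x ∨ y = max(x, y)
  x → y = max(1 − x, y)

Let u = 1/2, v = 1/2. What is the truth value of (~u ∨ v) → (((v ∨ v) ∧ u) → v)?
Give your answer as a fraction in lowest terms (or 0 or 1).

1/2

~u = ~1/2 = 1/2
~u ∨ v = 1/2 ∨ 1/2 = 1/2
v ∨ v = 1/2 ∨ 1/2 = 1/2
(v ∨ v) ∧ u = 1/2 ∧ 1/2 = 1/2
((v ∨ v) ∧ u) → v = 1/2 → 1/2 = 1/2
(~u ∨ v) → (((v ∨ v) ∧ u) → v) = 1/2 → 1/2 = 1/2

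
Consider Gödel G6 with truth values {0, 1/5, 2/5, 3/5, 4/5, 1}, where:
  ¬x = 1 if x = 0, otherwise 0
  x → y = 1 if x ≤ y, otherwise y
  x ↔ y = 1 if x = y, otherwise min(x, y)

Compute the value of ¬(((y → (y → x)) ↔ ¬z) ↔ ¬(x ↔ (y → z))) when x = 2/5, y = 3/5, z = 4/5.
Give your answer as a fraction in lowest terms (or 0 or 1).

0

y → x = 3/5 → 2/5 = 2/5
y → (y → x) = 3/5 → 2/5 = 2/5
¬z = ¬4/5 = 0
(y → (y → x)) ↔ ¬z = 2/5 ↔ 0 = 0
y → z = 3/5 → 4/5 = 1
x ↔ (y → z) = 2/5 ↔ 1 = 2/5
¬(x ↔ (y → z)) = ¬2/5 = 0
((y → (y → x)) ↔ ¬z) ↔ ¬(x ↔ (y → z)) = 0 ↔ 0 = 1
¬(((y → (y → x)) ↔ ¬z) ↔ ¬(x ↔ (y → z))) = ¬1 = 0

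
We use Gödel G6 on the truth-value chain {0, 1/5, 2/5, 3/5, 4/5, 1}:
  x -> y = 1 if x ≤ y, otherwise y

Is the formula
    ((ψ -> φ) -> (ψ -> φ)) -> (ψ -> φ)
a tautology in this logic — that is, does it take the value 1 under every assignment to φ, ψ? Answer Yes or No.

Counterexample: take φ = 0, ψ = 1/5.
ψ -> φ = 1/5 -> 0 = 0
ψ -> φ = 1/5 -> 0 = 0
(ψ -> φ) -> (ψ -> φ) = 0 -> 0 = 1
((ψ -> φ) -> (ψ -> φ)) -> (ψ -> φ) = 1 -> 0 = 0
This gives 0 ≠ 1.

No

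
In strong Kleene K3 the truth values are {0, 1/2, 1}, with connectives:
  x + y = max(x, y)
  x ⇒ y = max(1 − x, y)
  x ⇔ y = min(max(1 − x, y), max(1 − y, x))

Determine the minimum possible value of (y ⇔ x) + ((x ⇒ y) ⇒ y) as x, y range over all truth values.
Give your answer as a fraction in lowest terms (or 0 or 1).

1/2

Take x = 0, y = 1/2:
y ⇔ x = 1/2 ⇔ 0 = 1/2
x ⇒ y = 0 ⇒ 1/2 = 1
(x ⇒ y) ⇒ y = 1 ⇒ 1/2 = 1/2
(y ⇔ x) + ((x ⇒ y) ⇒ y) = 1/2 + 1/2 = 1/2
No assignment yields a value below 1/2, so this is the minimum.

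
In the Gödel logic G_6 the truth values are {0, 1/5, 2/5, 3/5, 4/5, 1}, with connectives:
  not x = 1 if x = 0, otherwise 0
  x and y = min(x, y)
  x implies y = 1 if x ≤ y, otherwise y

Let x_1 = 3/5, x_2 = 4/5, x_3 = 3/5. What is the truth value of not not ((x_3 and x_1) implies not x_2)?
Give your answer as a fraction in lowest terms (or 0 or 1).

x_3 and x_1 = 3/5 and 3/5 = 3/5
not x_2 = not 4/5 = 0
(x_3 and x_1) implies not x_2 = 3/5 implies 0 = 0
not ((x_3 and x_1) implies not x_2) = not 0 = 1
not not ((x_3 and x_1) implies not x_2) = not 1 = 0

0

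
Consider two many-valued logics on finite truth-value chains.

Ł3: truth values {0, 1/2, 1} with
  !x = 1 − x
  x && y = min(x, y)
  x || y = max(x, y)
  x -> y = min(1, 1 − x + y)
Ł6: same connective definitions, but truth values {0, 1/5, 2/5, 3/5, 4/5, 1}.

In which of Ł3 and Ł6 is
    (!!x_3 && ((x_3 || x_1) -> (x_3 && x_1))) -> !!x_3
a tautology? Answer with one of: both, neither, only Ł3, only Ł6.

both

In Ł3: every assignment gives 1 — tautology.
In Ł6: every assignment gives 1 — tautology.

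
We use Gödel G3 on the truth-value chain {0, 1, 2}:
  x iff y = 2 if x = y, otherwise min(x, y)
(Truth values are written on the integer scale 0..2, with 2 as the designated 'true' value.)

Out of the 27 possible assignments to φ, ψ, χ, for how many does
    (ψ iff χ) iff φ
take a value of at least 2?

value 2: 9 assignments (counts)
value 1: 5 assignments
value 0: 13 assignments
So 9 of the 27 assignments meet the threshold.

9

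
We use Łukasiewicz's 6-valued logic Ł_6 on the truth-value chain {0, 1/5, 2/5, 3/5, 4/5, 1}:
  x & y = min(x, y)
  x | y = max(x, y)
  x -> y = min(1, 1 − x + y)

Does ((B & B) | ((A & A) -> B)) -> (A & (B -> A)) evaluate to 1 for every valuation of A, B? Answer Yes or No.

No

Counterexample: take A = 0, B = 0.
B & B = 0 & 0 = 0
A & A = 0 & 0 = 0
(A & A) -> B = 0 -> 0 = 1
(B & B) | ((A & A) -> B) = 0 | 1 = 1
B -> A = 0 -> 0 = 1
A & (B -> A) = 0 & 1 = 0
((B & B) | ((A & A) -> B)) -> (A & (B -> A)) = 1 -> 0 = 0
This gives 0 ≠ 1.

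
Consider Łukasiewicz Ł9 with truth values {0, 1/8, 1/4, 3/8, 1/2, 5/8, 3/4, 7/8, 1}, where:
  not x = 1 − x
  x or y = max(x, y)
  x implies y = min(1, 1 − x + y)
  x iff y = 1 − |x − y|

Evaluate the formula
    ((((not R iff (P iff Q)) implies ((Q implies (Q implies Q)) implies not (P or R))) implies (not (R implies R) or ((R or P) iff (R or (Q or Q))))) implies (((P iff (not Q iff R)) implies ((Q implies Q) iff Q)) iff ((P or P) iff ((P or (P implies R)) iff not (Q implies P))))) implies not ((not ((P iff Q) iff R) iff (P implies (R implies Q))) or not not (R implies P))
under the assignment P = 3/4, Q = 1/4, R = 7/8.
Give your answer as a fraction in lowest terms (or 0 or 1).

not R = not 7/8 = 1/8
P iff Q = 3/4 iff 1/4 = 1/2
not R iff (P iff Q) = 1/8 iff 1/2 = 5/8
Q implies Q = 1/4 implies 1/4 = 1
Q implies (Q implies Q) = 1/4 implies 1 = 1
P or R = 3/4 or 7/8 = 7/8
not (P or R) = not 7/8 = 1/8
(Q implies (Q implies Q)) implies not (P or R) = 1 implies 1/8 = 1/8
(not R iff (P iff Q)) implies ((Q implies (Q implies Q)) implies not (P or R)) = 5/8 implies 1/8 = 1/2
R implies R = 7/8 implies 7/8 = 1
not (R implies R) = not 1 = 0
R or P = 7/8 or 3/4 = 7/8
Q or Q = 1/4 or 1/4 = 1/4
R or (Q or Q) = 7/8 or 1/4 = 7/8
(R or P) iff (R or (Q or Q)) = 7/8 iff 7/8 = 1
not (R implies R) or ((R or P) iff (R or (Q or Q))) = 0 or 1 = 1
((not R iff (P iff Q)) implies ((Q implies (Q implies Q)) implies not (P or R))) implies (not (R implies R) or ((R or P) iff (R or (Q or Q)))) = 1/2 implies 1 = 1
not Q = not 1/4 = 3/4
not Q iff R = 3/4 iff 7/8 = 7/8
P iff (not Q iff R) = 3/4 iff 7/8 = 7/8
Q implies Q = 1/4 implies 1/4 = 1
(Q implies Q) iff Q = 1 iff 1/4 = 1/4
(P iff (not Q iff R)) implies ((Q implies Q) iff Q) = 7/8 implies 1/4 = 3/8
P or P = 3/4 or 3/4 = 3/4
P implies R = 3/4 implies 7/8 = 1
P or (P implies R) = 3/4 or 1 = 1
Q implies P = 1/4 implies 3/4 = 1
not (Q implies P) = not 1 = 0
(P or (P implies R)) iff not (Q implies P) = 1 iff 0 = 0
(P or P) iff ((P or (P implies R)) iff not (Q implies P)) = 3/4 iff 0 = 1/4
((P iff (not Q iff R)) implies ((Q implies Q) iff Q)) iff ((P or P) iff ((P or (P implies R)) iff not (Q implies P))) = 3/8 iff 1/4 = 7/8
(((not R iff (P iff Q)) implies ((Q implies (Q implies Q)) implies not (P or R))) implies (not (R implies R) or ((R or P) iff (R or (Q or Q))))) implies (((P iff (not Q iff R)) implies ((Q implies Q) iff Q)) iff ((P or P) iff ((P or (P implies R)) iff not (Q implies P)))) = 1 implies 7/8 = 7/8
P iff Q = 3/4 iff 1/4 = 1/2
(P iff Q) iff R = 1/2 iff 7/8 = 5/8
not ((P iff Q) iff R) = not 5/8 = 3/8
R implies Q = 7/8 implies 1/4 = 3/8
P implies (R implies Q) = 3/4 implies 3/8 = 5/8
not ((P iff Q) iff R) iff (P implies (R implies Q)) = 3/8 iff 5/8 = 3/4
R implies P = 7/8 implies 3/4 = 7/8
not (R implies P) = not 7/8 = 1/8
not not (R implies P) = not 1/8 = 7/8
(not ((P iff Q) iff R) iff (P implies (R implies Q))) or not not (R implies P) = 3/4 or 7/8 = 7/8
not ((not ((P iff Q) iff R) iff (P implies (R implies Q))) or not not (R implies P)) = not 7/8 = 1/8
((((not R iff (P iff Q)) implies ((Q implies (Q implies Q)) implies not (P or R))) implies (not (R implies R) or ((R or P) iff (R or (Q or Q))))) implies (((P iff (not Q iff R)) implies ((Q implies Q) iff Q)) iff ((P or P) iff ((P or (P implies R)) iff not (Q implies P))))) implies not ((not ((P iff Q) iff R) iff (P implies (R implies Q))) or not not (R implies P)) = 7/8 implies 1/8 = 1/4

1/4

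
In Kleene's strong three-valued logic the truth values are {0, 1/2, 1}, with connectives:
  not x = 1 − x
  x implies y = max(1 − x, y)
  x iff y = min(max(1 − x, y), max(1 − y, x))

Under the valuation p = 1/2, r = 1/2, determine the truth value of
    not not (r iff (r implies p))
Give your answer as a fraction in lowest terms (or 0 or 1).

1/2

r implies p = 1/2 implies 1/2 = 1/2
r iff (r implies p) = 1/2 iff 1/2 = 1/2
not (r iff (r implies p)) = not 1/2 = 1/2
not not (r iff (r implies p)) = not 1/2 = 1/2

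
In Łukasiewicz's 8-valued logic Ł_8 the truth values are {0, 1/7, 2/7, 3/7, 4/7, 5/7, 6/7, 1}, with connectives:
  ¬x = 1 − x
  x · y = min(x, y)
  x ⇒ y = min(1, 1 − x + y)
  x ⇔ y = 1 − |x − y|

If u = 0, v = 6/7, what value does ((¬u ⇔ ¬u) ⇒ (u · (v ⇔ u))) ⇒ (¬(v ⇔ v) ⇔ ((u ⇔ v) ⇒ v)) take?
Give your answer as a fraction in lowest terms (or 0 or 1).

1

¬u = ¬0 = 1
¬u = ¬0 = 1
¬u ⇔ ¬u = 1 ⇔ 1 = 1
v ⇔ u = 6/7 ⇔ 0 = 1/7
u · (v ⇔ u) = 0 · 1/7 = 0
(¬u ⇔ ¬u) ⇒ (u · (v ⇔ u)) = 1 ⇒ 0 = 0
v ⇔ v = 6/7 ⇔ 6/7 = 1
¬(v ⇔ v) = ¬1 = 0
u ⇔ v = 0 ⇔ 6/7 = 1/7
(u ⇔ v) ⇒ v = 1/7 ⇒ 6/7 = 1
¬(v ⇔ v) ⇔ ((u ⇔ v) ⇒ v) = 0 ⇔ 1 = 0
((¬u ⇔ ¬u) ⇒ (u · (v ⇔ u))) ⇒ (¬(v ⇔ v) ⇔ ((u ⇔ v) ⇒ v)) = 0 ⇒ 0 = 1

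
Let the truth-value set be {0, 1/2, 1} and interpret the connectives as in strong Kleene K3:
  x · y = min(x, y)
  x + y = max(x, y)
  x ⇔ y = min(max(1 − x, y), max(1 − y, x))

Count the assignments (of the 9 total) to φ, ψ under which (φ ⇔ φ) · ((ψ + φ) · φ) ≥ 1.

φ = 0, ψ = 0 ↦ 0  <
φ = 0, ψ = 1/2 ↦ 0  <
φ = 0, ψ = 1 ↦ 0  <
φ = 1/2, ψ = 0 ↦ 1/2  <
φ = 1/2, ψ = 1/2 ↦ 1/2  <
φ = 1/2, ψ = 1 ↦ 1/2  <
φ = 1, ψ = 0 ↦ 1  ≥
φ = 1, ψ = 1/2 ↦ 1  ≥
φ = 1, ψ = 1 ↦ 1  ≥
So 3 of the 9 assignments meet the threshold.

3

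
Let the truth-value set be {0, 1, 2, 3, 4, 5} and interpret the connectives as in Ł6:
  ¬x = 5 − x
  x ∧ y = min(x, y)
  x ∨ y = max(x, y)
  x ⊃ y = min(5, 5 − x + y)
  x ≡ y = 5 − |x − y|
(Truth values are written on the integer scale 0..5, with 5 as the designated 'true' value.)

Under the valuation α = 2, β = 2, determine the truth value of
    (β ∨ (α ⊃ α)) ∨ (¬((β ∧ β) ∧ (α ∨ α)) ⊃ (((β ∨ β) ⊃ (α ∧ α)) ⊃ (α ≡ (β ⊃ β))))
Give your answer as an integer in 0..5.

α ⊃ α = 2 ⊃ 2 = 5
β ∨ (α ⊃ α) = 2 ∨ 5 = 5
β ∧ β = 2 ∧ 2 = 2
α ∨ α = 2 ∨ 2 = 2
(β ∧ β) ∧ (α ∨ α) = 2 ∧ 2 = 2
¬((β ∧ β) ∧ (α ∨ α)) = ¬2 = 3
β ∨ β = 2 ∨ 2 = 2
α ∧ α = 2 ∧ 2 = 2
(β ∨ β) ⊃ (α ∧ α) = 2 ⊃ 2 = 5
β ⊃ β = 2 ⊃ 2 = 5
α ≡ (β ⊃ β) = 2 ≡ 5 = 2
((β ∨ β) ⊃ (α ∧ α)) ⊃ (α ≡ (β ⊃ β)) = 5 ⊃ 2 = 2
¬((β ∧ β) ∧ (α ∨ α)) ⊃ (((β ∨ β) ⊃ (α ∧ α)) ⊃ (α ≡ (β ⊃ β))) = 3 ⊃ 2 = 4
(β ∨ (α ⊃ α)) ∨ (¬((β ∧ β) ∧ (α ∨ α)) ⊃ (((β ∨ β) ⊃ (α ∧ α)) ⊃ (α ≡ (β ⊃ β)))) = 5 ∨ 4 = 5

5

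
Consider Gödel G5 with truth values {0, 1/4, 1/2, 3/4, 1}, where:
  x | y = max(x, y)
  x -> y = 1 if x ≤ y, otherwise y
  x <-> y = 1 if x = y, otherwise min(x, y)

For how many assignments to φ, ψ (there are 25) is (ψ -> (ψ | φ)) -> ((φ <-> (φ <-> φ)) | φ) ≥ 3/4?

10

value 1: 5 assignments (counts)
value 3/4: 5 assignments (counts)
value 1/2: 5 assignments
value 1/4: 5 assignments
value 0: 5 assignments
So 10 of the 25 assignments meet the threshold.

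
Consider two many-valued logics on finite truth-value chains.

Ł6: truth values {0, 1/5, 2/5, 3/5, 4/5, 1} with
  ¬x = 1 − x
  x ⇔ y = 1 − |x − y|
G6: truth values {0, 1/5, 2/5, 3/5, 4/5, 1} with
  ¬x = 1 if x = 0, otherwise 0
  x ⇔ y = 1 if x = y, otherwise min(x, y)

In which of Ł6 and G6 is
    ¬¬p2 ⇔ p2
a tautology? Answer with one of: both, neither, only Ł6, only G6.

In Ł6: every assignment gives 1 — tautology.
In G6: at p2 = 1/5 the value is 1/5 — not a tautology.

only Ł6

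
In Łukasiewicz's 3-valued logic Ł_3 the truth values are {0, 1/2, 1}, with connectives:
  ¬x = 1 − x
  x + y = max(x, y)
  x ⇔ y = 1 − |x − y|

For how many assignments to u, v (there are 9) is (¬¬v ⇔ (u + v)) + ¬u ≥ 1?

6

u = 0, v = 0 ↦ 1  ≥
u = 0, v = 1/2 ↦ 1  ≥
u = 0, v = 1 ↦ 1  ≥
u = 1/2, v = 0 ↦ 1/2  <
u = 1/2, v = 1/2 ↦ 1  ≥
u = 1/2, v = 1 ↦ 1  ≥
u = 1, v = 0 ↦ 0  <
u = 1, v = 1/2 ↦ 1/2  <
u = 1, v = 1 ↦ 1  ≥
So 6 of the 9 assignments meet the threshold.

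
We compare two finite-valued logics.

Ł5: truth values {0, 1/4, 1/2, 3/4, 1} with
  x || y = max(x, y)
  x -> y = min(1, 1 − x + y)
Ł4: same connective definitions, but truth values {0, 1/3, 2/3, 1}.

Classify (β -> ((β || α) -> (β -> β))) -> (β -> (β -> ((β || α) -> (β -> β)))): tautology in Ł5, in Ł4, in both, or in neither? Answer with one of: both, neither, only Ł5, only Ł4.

In Ł5: every assignment gives 1 — tautology.
In Ł4: every assignment gives 1 — tautology.

both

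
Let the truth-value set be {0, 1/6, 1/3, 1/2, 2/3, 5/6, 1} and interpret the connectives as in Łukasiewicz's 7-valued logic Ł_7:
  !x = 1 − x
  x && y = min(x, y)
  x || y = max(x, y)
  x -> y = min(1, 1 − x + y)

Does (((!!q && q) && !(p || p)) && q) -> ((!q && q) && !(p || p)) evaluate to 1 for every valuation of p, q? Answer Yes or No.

Counterexample: take p = 0, q = 2/3.
!q = !2/3 = 1/3
!!q = !1/3 = 2/3
!!q && q = 2/3 && 2/3 = 2/3
p || p = 0 || 0 = 0
!(p || p) = !0 = 1
(!!q && q) && !(p || p) = 2/3 && 1 = 2/3
((!!q && q) && !(p || p)) && q = 2/3 && 2/3 = 2/3
!q = !2/3 = 1/3
!q && q = 1/3 && 2/3 = 1/3
p || p = 0 || 0 = 0
!(p || p) = !0 = 1
(!q && q) && !(p || p) = 1/3 && 1 = 1/3
(((!!q && q) && !(p || p)) && q) -> ((!q && q) && !(p || p)) = 2/3 -> 1/3 = 2/3
This gives 2/3 ≠ 1.

No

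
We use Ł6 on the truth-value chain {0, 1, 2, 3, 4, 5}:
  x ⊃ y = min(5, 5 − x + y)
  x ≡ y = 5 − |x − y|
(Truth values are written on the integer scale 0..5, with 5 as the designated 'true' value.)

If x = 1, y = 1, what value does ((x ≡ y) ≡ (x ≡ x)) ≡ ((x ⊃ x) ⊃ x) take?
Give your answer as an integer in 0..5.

1

x ≡ y = 1 ≡ 1 = 5
x ≡ x = 1 ≡ 1 = 5
(x ≡ y) ≡ (x ≡ x) = 5 ≡ 5 = 5
x ⊃ x = 1 ⊃ 1 = 5
(x ⊃ x) ⊃ x = 5 ⊃ 1 = 1
((x ≡ y) ≡ (x ≡ x)) ≡ ((x ⊃ x) ⊃ x) = 5 ≡ 1 = 1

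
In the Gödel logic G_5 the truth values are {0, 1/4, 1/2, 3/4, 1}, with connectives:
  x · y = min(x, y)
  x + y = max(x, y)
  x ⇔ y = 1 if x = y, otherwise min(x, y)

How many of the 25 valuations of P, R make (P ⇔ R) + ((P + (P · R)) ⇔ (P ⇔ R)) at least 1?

15

value 1: 15 assignments (counts)
value 3/4: 1 assignment
value 1/2: 2 assignments
value 1/4: 3 assignments
value 0: 4 assignments
So 15 of the 25 assignments meet the threshold.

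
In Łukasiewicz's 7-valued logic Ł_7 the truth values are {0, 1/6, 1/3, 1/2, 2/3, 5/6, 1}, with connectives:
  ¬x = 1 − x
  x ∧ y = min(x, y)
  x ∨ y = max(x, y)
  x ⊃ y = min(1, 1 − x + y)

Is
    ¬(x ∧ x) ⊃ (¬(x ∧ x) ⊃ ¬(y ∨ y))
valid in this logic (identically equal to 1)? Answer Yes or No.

Counterexample: take x = 0, y = 1/6.
x ∧ x = 0 ∧ 0 = 0
¬(x ∧ x) = ¬0 = 1
x ∧ x = 0 ∧ 0 = 0
¬(x ∧ x) = ¬0 = 1
y ∨ y = 1/6 ∨ 1/6 = 1/6
¬(y ∨ y) = ¬1/6 = 5/6
¬(x ∧ x) ⊃ ¬(y ∨ y) = 1 ⊃ 5/6 = 5/6
¬(x ∧ x) ⊃ (¬(x ∧ x) ⊃ ¬(y ∨ y)) = 1 ⊃ 5/6 = 5/6
This gives 5/6 ≠ 1.

No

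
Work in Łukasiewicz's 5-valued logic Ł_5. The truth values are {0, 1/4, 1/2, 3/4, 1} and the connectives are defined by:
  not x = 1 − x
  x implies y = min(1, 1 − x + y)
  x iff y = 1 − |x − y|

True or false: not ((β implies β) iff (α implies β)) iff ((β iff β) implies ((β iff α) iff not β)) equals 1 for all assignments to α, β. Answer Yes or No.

Counterexample: take α = 0, β = 0.
β implies β = 0 implies 0 = 1
α implies β = 0 implies 0 = 1
(β implies β) iff (α implies β) = 1 iff 1 = 1
not ((β implies β) iff (α implies β)) = not 1 = 0
β iff β = 0 iff 0 = 1
β iff α = 0 iff 0 = 1
not β = not 0 = 1
(β iff α) iff not β = 1 iff 1 = 1
(β iff β) implies ((β iff α) iff not β) = 1 implies 1 = 1
not ((β implies β) iff (α implies β)) iff ((β iff β) implies ((β iff α) iff not β)) = 0 iff 1 = 0
This gives 0 ≠ 1.

No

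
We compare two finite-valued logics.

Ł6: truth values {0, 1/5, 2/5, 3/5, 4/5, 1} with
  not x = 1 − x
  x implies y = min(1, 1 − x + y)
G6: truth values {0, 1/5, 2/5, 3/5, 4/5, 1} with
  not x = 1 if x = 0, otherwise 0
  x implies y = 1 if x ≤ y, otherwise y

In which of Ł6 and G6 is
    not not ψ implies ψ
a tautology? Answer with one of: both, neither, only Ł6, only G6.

only Ł6

In Ł6: every assignment gives 1 — tautology.
In G6: at ψ = 1/5 the value is 1/5 — not a tautology.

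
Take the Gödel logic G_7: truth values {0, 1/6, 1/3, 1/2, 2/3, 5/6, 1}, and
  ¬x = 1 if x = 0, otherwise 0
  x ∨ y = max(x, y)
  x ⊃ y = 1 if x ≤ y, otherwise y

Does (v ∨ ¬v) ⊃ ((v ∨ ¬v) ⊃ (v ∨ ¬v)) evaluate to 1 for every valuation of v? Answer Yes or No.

v = 0 ↦ 1
v = 1/6 ↦ 1
v = 1/3 ↦ 1
v = 1/2 ↦ 1
v = 2/3 ↦ 1
v = 5/6 ↦ 1
v = 1 ↦ 1
Every assignment gives a value ≥ 1.

Yes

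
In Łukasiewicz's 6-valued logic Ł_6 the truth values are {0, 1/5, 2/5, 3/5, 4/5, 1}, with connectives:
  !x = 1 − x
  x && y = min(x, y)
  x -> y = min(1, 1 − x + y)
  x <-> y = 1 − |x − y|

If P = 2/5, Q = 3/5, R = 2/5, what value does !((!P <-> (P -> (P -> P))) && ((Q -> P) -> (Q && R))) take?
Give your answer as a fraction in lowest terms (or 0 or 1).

2/5

!P = !2/5 = 3/5
P -> P = 2/5 -> 2/5 = 1
P -> (P -> P) = 2/5 -> 1 = 1
!P <-> (P -> (P -> P)) = 3/5 <-> 1 = 3/5
Q -> P = 3/5 -> 2/5 = 4/5
Q && R = 3/5 && 2/5 = 2/5
(Q -> P) -> (Q && R) = 4/5 -> 2/5 = 3/5
(!P <-> (P -> (P -> P))) && ((Q -> P) -> (Q && R)) = 3/5 && 3/5 = 3/5
!((!P <-> (P -> (P -> P))) && ((Q -> P) -> (Q && R))) = !3/5 = 2/5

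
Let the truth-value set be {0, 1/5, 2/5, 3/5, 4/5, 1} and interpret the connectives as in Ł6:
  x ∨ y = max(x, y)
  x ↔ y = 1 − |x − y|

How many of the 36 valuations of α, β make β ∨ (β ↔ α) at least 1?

value 1: 11 assignments (counts)
value 4/5: 12 assignments
value 3/5: 7 assignments
value 2/5: 3 assignments
value 1/5: 2 assignments
value 0: 1 assignment
So 11 of the 36 assignments meet the threshold.

11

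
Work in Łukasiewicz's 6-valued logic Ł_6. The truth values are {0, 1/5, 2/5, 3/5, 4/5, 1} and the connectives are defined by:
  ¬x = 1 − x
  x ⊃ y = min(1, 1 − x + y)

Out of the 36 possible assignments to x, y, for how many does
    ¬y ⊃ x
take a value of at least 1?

21

value 1: 21 assignments (counts)
value 4/5: 5 assignments
value 3/5: 4 assignments
value 2/5: 3 assignments
value 1/5: 2 assignments
value 0: 1 assignment
So 21 of the 36 assignments meet the threshold.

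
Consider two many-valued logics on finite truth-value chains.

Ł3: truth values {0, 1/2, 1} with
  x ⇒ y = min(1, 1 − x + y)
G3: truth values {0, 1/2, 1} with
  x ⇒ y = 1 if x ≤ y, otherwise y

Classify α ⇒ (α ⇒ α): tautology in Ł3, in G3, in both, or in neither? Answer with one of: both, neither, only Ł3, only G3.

In Ł3: every assignment gives 1 — tautology.
In G3: every assignment gives 1 — tautology.

both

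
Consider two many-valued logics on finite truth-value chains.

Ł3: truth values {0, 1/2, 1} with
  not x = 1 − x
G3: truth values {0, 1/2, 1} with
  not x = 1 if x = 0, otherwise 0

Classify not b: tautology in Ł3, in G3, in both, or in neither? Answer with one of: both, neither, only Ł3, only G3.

neither

In Ł3: at b = 1/2 the value is 1/2 — not a tautology.
In G3: at b = 1/2 the value is 0 — not a tautology.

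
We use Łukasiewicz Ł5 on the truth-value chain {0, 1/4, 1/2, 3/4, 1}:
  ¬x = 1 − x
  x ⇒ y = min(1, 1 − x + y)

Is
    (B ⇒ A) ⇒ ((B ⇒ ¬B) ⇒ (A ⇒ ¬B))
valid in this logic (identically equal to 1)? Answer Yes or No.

No

Counterexample: take A = 3/4, B = 1/2.
B ⇒ A = 1/2 ⇒ 3/4 = 1
¬B = ¬1/2 = 1/2
B ⇒ ¬B = 1/2 ⇒ 1/2 = 1
A ⇒ ¬B = 3/4 ⇒ 1/2 = 3/4
(B ⇒ ¬B) ⇒ (A ⇒ ¬B) = 1 ⇒ 3/4 = 3/4
(B ⇒ A) ⇒ ((B ⇒ ¬B) ⇒ (A ⇒ ¬B)) = 1 ⇒ 3/4 = 3/4
This gives 3/4 ≠ 1.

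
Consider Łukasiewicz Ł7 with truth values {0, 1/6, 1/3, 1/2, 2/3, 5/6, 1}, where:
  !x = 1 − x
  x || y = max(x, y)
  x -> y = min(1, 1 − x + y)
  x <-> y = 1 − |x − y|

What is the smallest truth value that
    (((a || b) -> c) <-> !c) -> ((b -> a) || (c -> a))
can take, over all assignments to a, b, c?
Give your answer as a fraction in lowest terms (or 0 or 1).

1/2

Take a = 0, b = 1, c = 1/2:
a || b = 0 || 1 = 1
(a || b) -> c = 1 -> 1/2 = 1/2
!c = !1/2 = 1/2
((a || b) -> c) <-> !c = 1/2 <-> 1/2 = 1
b -> a = 1 -> 0 = 0
c -> a = 1/2 -> 0 = 1/2
(b -> a) || (c -> a) = 0 || 1/2 = 1/2
(((a || b) -> c) <-> !c) -> ((b -> a) || (c -> a)) = 1 -> 1/2 = 1/2
No assignment yields a value below 1/2, so this is the minimum.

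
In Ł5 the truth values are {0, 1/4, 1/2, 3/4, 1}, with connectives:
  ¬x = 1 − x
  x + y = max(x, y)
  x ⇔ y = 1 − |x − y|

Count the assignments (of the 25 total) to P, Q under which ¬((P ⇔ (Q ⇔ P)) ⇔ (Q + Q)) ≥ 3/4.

value 1: 1 assignment (counts)
value 1/2: 5 assignments
value 0: 19 assignments
So 1 of the 25 assignments meets the threshold.

1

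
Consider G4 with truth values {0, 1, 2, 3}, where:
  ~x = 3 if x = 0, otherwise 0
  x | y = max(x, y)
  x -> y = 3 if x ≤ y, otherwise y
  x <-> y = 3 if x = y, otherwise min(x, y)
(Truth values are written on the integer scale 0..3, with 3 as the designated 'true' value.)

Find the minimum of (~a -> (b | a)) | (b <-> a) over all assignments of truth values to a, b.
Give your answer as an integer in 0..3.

1

Take a = 0, b = 1:
~a = ~0 = 3
b | a = 1 | 0 = 1
~a -> (b | a) = 3 -> 1 = 1
b <-> a = 1 <-> 0 = 0
(~a -> (b | a)) | (b <-> a) = 1 | 0 = 1
No assignment yields a value below 1, so this is the minimum.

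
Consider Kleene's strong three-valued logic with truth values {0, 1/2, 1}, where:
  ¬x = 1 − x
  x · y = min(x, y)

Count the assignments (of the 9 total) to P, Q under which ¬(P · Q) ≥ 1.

5

P = 0, Q = 0 ↦ 1  ≥
P = 0, Q = 1/2 ↦ 1  ≥
P = 0, Q = 1 ↦ 1  ≥
P = 1/2, Q = 0 ↦ 1  ≥
P = 1/2, Q = 1/2 ↦ 1/2  <
P = 1/2, Q = 1 ↦ 1/2  <
P = 1, Q = 0 ↦ 1  ≥
P = 1, Q = 1/2 ↦ 1/2  <
P = 1, Q = 1 ↦ 0  <
So 5 of the 9 assignments meet the threshold.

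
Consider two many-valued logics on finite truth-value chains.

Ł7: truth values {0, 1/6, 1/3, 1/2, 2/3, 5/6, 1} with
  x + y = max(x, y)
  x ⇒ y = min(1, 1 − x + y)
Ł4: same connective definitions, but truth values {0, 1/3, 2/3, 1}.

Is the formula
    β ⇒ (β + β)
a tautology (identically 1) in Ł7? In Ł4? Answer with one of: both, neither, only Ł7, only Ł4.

In Ł7: every assignment gives 1 — tautology.
In Ł4: every assignment gives 1 — tautology.

both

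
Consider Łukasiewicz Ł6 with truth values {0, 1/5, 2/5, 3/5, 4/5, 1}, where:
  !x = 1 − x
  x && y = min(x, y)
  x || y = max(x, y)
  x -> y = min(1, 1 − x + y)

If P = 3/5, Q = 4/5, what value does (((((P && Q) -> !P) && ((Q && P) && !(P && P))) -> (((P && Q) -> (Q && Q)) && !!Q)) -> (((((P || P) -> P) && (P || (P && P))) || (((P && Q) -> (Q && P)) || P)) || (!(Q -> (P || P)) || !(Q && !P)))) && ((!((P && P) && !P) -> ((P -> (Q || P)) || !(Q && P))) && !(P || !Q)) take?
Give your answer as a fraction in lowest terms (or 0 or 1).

P && Q = 3/5 && 4/5 = 3/5
!P = !3/5 = 2/5
(P && Q) -> !P = 3/5 -> 2/5 = 4/5
Q && P = 4/5 && 3/5 = 3/5
P && P = 3/5 && 3/5 = 3/5
!(P && P) = !3/5 = 2/5
(Q && P) && !(P && P) = 3/5 && 2/5 = 2/5
((P && Q) -> !P) && ((Q && P) && !(P && P)) = 4/5 && 2/5 = 2/5
P && Q = 3/5 && 4/5 = 3/5
Q && Q = 4/5 && 4/5 = 4/5
(P && Q) -> (Q && Q) = 3/5 -> 4/5 = 1
!Q = !4/5 = 1/5
!!Q = !1/5 = 4/5
((P && Q) -> (Q && Q)) && !!Q = 1 && 4/5 = 4/5
(((P && Q) -> !P) && ((Q && P) && !(P && P))) -> (((P && Q) -> (Q && Q)) && !!Q) = 2/5 -> 4/5 = 1
P || P = 3/5 || 3/5 = 3/5
(P || P) -> P = 3/5 -> 3/5 = 1
P && P = 3/5 && 3/5 = 3/5
P || (P && P) = 3/5 || 3/5 = 3/5
((P || P) -> P) && (P || (P && P)) = 1 && 3/5 = 3/5
P && Q = 3/5 && 4/5 = 3/5
Q && P = 4/5 && 3/5 = 3/5
(P && Q) -> (Q && P) = 3/5 -> 3/5 = 1
((P && Q) -> (Q && P)) || P = 1 || 3/5 = 1
(((P || P) -> P) && (P || (P && P))) || (((P && Q) -> (Q && P)) || P) = 3/5 || 1 = 1
P || P = 3/5 || 3/5 = 3/5
Q -> (P || P) = 4/5 -> 3/5 = 4/5
!(Q -> (P || P)) = !4/5 = 1/5
!P = !3/5 = 2/5
Q && !P = 4/5 && 2/5 = 2/5
!(Q && !P) = !2/5 = 3/5
!(Q -> (P || P)) || !(Q && !P) = 1/5 || 3/5 = 3/5
((((P || P) -> P) && (P || (P && P))) || (((P && Q) -> (Q && P)) || P)) || (!(Q -> (P || P)) || !(Q && !P)) = 1 || 3/5 = 1
((((P && Q) -> !P) && ((Q && P) && !(P && P))) -> (((P && Q) -> (Q && Q)) && !!Q)) -> (((((P || P) -> P) && (P || (P && P))) || (((P && Q) -> (Q && P)) || P)) || (!(Q -> (P || P)) || !(Q && !P))) = 1 -> 1 = 1
P && P = 3/5 && 3/5 = 3/5
!P = !3/5 = 2/5
(P && P) && !P = 3/5 && 2/5 = 2/5
!((P && P) && !P) = !2/5 = 3/5
Q || P = 4/5 || 3/5 = 4/5
P -> (Q || P) = 3/5 -> 4/5 = 1
Q && P = 4/5 && 3/5 = 3/5
!(Q && P) = !3/5 = 2/5
(P -> (Q || P)) || !(Q && P) = 1 || 2/5 = 1
!((P && P) && !P) -> ((P -> (Q || P)) || !(Q && P)) = 3/5 -> 1 = 1
!Q = !4/5 = 1/5
P || !Q = 3/5 || 1/5 = 3/5
!(P || !Q) = !3/5 = 2/5
(!((P && P) && !P) -> ((P -> (Q || P)) || !(Q && P))) && !(P || !Q) = 1 && 2/5 = 2/5
(((((P && Q) -> !P) && ((Q && P) && !(P && P))) -> (((P && Q) -> (Q && Q)) && !!Q)) -> (((((P || P) -> P) && (P || (P && P))) || (((P && Q) -> (Q && P)) || P)) || (!(Q -> (P || P)) || !(Q && !P)))) && ((!((P && P) && !P) -> ((P -> (Q || P)) || !(Q && P))) && !(P || !Q)) = 1 && 2/5 = 2/5

2/5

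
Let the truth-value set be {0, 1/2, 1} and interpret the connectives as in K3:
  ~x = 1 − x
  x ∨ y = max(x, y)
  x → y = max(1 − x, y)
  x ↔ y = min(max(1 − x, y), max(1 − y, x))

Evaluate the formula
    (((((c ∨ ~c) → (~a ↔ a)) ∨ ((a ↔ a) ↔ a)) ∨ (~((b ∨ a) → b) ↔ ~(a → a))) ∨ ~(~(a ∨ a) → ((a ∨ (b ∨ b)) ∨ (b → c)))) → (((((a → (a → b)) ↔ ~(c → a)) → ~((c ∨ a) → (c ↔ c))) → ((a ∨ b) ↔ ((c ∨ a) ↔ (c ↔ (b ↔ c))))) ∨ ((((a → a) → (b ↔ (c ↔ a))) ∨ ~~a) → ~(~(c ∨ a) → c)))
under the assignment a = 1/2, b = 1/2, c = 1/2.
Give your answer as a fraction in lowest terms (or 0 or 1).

1/2

~c = ~1/2 = 1/2
c ∨ ~c = 1/2 ∨ 1/2 = 1/2
~a = ~1/2 = 1/2
~a ↔ a = 1/2 ↔ 1/2 = 1/2
(c ∨ ~c) → (~a ↔ a) = 1/2 → 1/2 = 1/2
a ↔ a = 1/2 ↔ 1/2 = 1/2
(a ↔ a) ↔ a = 1/2 ↔ 1/2 = 1/2
((c ∨ ~c) → (~a ↔ a)) ∨ ((a ↔ a) ↔ a) = 1/2 ∨ 1/2 = 1/2
b ∨ a = 1/2 ∨ 1/2 = 1/2
(b ∨ a) → b = 1/2 → 1/2 = 1/2
~((b ∨ a) → b) = ~1/2 = 1/2
a → a = 1/2 → 1/2 = 1/2
~(a → a) = ~1/2 = 1/2
~((b ∨ a) → b) ↔ ~(a → a) = 1/2 ↔ 1/2 = 1/2
(((c ∨ ~c) → (~a ↔ a)) ∨ ((a ↔ a) ↔ a)) ∨ (~((b ∨ a) → b) ↔ ~(a → a)) = 1/2 ∨ 1/2 = 1/2
a ∨ a = 1/2 ∨ 1/2 = 1/2
~(a ∨ a) = ~1/2 = 1/2
b ∨ b = 1/2 ∨ 1/2 = 1/2
a ∨ (b ∨ b) = 1/2 ∨ 1/2 = 1/2
b → c = 1/2 → 1/2 = 1/2
(a ∨ (b ∨ b)) ∨ (b → c) = 1/2 ∨ 1/2 = 1/2
~(a ∨ a) → ((a ∨ (b ∨ b)) ∨ (b → c)) = 1/2 → 1/2 = 1/2
~(~(a ∨ a) → ((a ∨ (b ∨ b)) ∨ (b → c))) = ~1/2 = 1/2
((((c ∨ ~c) → (~a ↔ a)) ∨ ((a ↔ a) ↔ a)) ∨ (~((b ∨ a) → b) ↔ ~(a → a))) ∨ ~(~(a ∨ a) → ((a ∨ (b ∨ b)) ∨ (b → c))) = 1/2 ∨ 1/2 = 1/2
a → b = 1/2 → 1/2 = 1/2
a → (a → b) = 1/2 → 1/2 = 1/2
c → a = 1/2 → 1/2 = 1/2
~(c → a) = ~1/2 = 1/2
(a → (a → b)) ↔ ~(c → a) = 1/2 ↔ 1/2 = 1/2
c ∨ a = 1/2 ∨ 1/2 = 1/2
c ↔ c = 1/2 ↔ 1/2 = 1/2
(c ∨ a) → (c ↔ c) = 1/2 → 1/2 = 1/2
~((c ∨ a) → (c ↔ c)) = ~1/2 = 1/2
((a → (a → b)) ↔ ~(c → a)) → ~((c ∨ a) → (c ↔ c)) = 1/2 → 1/2 = 1/2
a ∨ b = 1/2 ∨ 1/2 = 1/2
c ∨ a = 1/2 ∨ 1/2 = 1/2
b ↔ c = 1/2 ↔ 1/2 = 1/2
c ↔ (b ↔ c) = 1/2 ↔ 1/2 = 1/2
(c ∨ a) ↔ (c ↔ (b ↔ c)) = 1/2 ↔ 1/2 = 1/2
(a ∨ b) ↔ ((c ∨ a) ↔ (c ↔ (b ↔ c))) = 1/2 ↔ 1/2 = 1/2
(((a → (a → b)) ↔ ~(c → a)) → ~((c ∨ a) → (c ↔ c))) → ((a ∨ b) ↔ ((c ∨ a) ↔ (c ↔ (b ↔ c)))) = 1/2 → 1/2 = 1/2
a → a = 1/2 → 1/2 = 1/2
c ↔ a = 1/2 ↔ 1/2 = 1/2
b ↔ (c ↔ a) = 1/2 ↔ 1/2 = 1/2
(a → a) → (b ↔ (c ↔ a)) = 1/2 → 1/2 = 1/2
~a = ~1/2 = 1/2
~~a = ~1/2 = 1/2
((a → a) → (b ↔ (c ↔ a))) ∨ ~~a = 1/2 ∨ 1/2 = 1/2
c ∨ a = 1/2 ∨ 1/2 = 1/2
~(c ∨ a) = ~1/2 = 1/2
~(c ∨ a) → c = 1/2 → 1/2 = 1/2
~(~(c ∨ a) → c) = ~1/2 = 1/2
(((a → a) → (b ↔ (c ↔ a))) ∨ ~~a) → ~(~(c ∨ a) → c) = 1/2 → 1/2 = 1/2
((((a → (a → b)) ↔ ~(c → a)) → ~((c ∨ a) → (c ↔ c))) → ((a ∨ b) ↔ ((c ∨ a) ↔ (c ↔ (b ↔ c))))) ∨ ((((a → a) → (b ↔ (c ↔ a))) ∨ ~~a) → ~(~(c ∨ a) → c)) = 1/2 ∨ 1/2 = 1/2
(((((c ∨ ~c) → (~a ↔ a)) ∨ ((a ↔ a) ↔ a)) ∨ (~((b ∨ a) → b) ↔ ~(a → a))) ∨ ~(~(a ∨ a) → ((a ∨ (b ∨ b)) ∨ (b → c)))) → (((((a → (a → b)) ↔ ~(c → a)) → ~((c ∨ a) → (c ↔ c))) → ((a ∨ b) ↔ ((c ∨ a) ↔ (c ↔ (b ↔ c))))) ∨ ((((a → a) → (b ↔ (c ↔ a))) ∨ ~~a) → ~(~(c ∨ a) → c))) = 1/2 → 1/2 = 1/2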